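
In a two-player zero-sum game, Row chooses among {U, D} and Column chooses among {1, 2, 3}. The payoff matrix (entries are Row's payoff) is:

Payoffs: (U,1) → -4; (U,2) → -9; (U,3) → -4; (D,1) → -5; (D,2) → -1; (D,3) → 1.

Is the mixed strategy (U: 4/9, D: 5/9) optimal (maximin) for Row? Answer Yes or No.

Yes

Against 1 this mix gives (4/9)·(-4) + (5/9)·(-5) = -41/9.
Against 2 this mix gives (4/9)·(-9) + (5/9)·(-1) = -41/9.
Against 3 this mix gives (4/9)·(-4) + (5/9)·1 = -11/9.
All of Column's active replies (1, 2) yield -41/9, and no column does worse for Row. The mix makes Column indifferent and guarantees -41/9, so it is optimal.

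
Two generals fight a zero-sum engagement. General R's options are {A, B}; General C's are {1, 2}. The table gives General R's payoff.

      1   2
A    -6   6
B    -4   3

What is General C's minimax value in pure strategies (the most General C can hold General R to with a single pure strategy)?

-4

Column maxima: 1 → -4, 2 → 6.
The smallest of these is -4.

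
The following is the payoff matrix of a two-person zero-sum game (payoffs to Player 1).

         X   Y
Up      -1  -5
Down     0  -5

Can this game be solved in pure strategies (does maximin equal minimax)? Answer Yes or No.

Yes

Row minima: Up → -5, Down → -5; maximin = -5.
Column maxima: X → 0, Y → -5; minimax = -5.
maximin = minimax = -5, so a saddle point exists.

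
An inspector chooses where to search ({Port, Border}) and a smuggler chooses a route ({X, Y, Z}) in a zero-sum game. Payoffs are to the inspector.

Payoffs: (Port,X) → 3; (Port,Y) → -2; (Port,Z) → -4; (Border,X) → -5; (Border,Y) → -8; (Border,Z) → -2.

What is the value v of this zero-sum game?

Row minima: Port → -4, Border → -8; maximin = -4.
Column maxima: X → 3, Y → -2, Z → -2; minimax = -2.
-4 ≠ -2, so there is no saddle point; optimal play is mixed.
X is strictly dominated by Y (it gives the inspector strictly more in every row), so the smuggler never plays it.
On the remaining 2×2 (Port, Border vs Y, Z):
Let the inspector play Port with probability p. Expected payoff against Y: (-2)p + (-8)(1−p) = 6p − 8; against Z: (-4)p + (-2)(1−p) = −2p − 2.
Setting these equal: 6p − 8 = −2p − 2 ⇒ 8p = 6 ⇒ p = 3/4, and the value is (6)·(3/4) − 8 = -7/2.
For the smuggler: with q = P(Y), equating Port's and Border's payoffs gives 2q − 4 = −6q − 2 ⇒ q = 1/4.

-7/2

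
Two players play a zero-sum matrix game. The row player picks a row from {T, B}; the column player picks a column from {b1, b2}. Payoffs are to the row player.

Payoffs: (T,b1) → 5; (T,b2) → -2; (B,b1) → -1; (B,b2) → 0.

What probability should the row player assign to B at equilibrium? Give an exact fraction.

7/8

Row minima: T → -2, B → -1; maximin = -1.
Column maxima: b1 → 5, b2 → 0; minimax = 0.
-1 ≠ 0, so there is no saddle point; optimal play is mixed.
Let the row player play T with probability p. Expected payoff against b1: 5p + (-1)(1−p) = 6p − 1; against b2: (-2)p + 0(1−p) = −2p.
Setting these equal: 6p − 1 = −2p ⇒ 8p = 1 ⇒ p = 1/8, and the value is (6)·(1/8) − 1 = -1/4.
For the column player: with q = P(b1), equating T's and B's payoffs gives 7q − 2 = −q ⇒ q = 1/4.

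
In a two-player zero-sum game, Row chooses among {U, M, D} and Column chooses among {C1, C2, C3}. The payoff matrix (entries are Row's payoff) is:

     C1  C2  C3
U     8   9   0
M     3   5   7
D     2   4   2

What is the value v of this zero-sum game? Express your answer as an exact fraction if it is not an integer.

Row minima: U → 0, M → 3, D → 2; maximin = 3.
Column maxima: C1 → 8, C2 → 9, C3 → 7; minimax = 7.
3 ≠ 7, so there is no saddle point; optimal play is mixed.
D is strictly dominated by M, so Row never plays it.
C2 is strictly dominated by C1 (it gives Row strictly more in every row), so Column never plays it.
On the remaining 2×2 (U, M vs C1, C3):
Let Row play U with probability p. Expected payoff against C1: 8p + 3(1−p) = 5p + 3; against C3: 0p + 7(1−p) = −7p + 7.
Setting these equal: 5p + 3 = −7p + 7 ⇒ 12p = 4 ⇒ p = 1/3, and the value is (5)·(1/3) + 3 = 14/3.
For Column: with q = P(C1), equating U's and M's payoffs gives 8q = −4q + 7 ⇒ q = 7/12.

14/3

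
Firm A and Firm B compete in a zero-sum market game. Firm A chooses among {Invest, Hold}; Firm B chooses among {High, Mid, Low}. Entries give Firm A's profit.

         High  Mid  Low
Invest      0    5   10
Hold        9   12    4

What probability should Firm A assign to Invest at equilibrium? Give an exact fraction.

1/3

Row minima: Invest → 0, Hold → 4; maximin = 4.
Column maxima: High → 9, Mid → 12, Low → 10; minimax = 9.
4 ≠ 9, so there is no saddle point; optimal play is mixed.
Mid is strictly dominated by High (it gives Firm A strictly more in every row), so Firm B never plays it.
On the remaining 2×2 (Invest, Hold vs High, Low):
Let Firm A play Invest with probability p. Expected payoff against High: 0p + 9(1−p) = −9p + 9; against Low: 10p + 4(1−p) = 6p + 4.
Setting these equal: −9p + 9 = 6p + 4 ⇒ −15p = -5 ⇒ p = 1/3, and the value is (-9)·(1/3) + 9 = 6.
For Firm B: with q = P(High), equating Invest's and Hold's payoffs gives −10q + 10 = 5q + 4 ⇒ q = 2/5.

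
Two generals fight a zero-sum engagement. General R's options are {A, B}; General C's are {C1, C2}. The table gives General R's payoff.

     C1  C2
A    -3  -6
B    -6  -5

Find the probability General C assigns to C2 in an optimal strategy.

Row minima: A → -6, B → -6; maximin = -6.
Column maxima: C1 → -3, C2 → -5; minimax = -5.
-6 ≠ -5, so there is no saddle point; optimal play is mixed.
Let General R play A with probability p. Expected payoff against C1: (-3)p + (-6)(1−p) = 3p − 6; against C2: (-6)p + (-5)(1−p) = −p − 5.
Setting these equal: 3p − 6 = −p − 5 ⇒ 4p = 1 ⇒ p = 1/4, and the value is (3)·(1/4) − 6 = -21/4.
For General C: with q = P(C1), equating A's and B's payoffs gives 3q − 6 = −q − 5 ⇒ q = 1/4.

3/4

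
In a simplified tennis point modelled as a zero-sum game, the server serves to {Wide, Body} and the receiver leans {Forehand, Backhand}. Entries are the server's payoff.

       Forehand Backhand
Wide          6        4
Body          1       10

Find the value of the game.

Row minima: Wide → 4, Body → 1; maximin = 4.
Column maxima: Forehand → 6, Backhand → 10; minimax = 6.
4 ≠ 6, so there is no saddle point; optimal play is mixed.
Let the server play Wide with probability p. Expected payoff against Forehand: 6p + 1(1−p) = 5p + 1; against Backhand: 4p + 10(1−p) = −6p + 10.
Setting these equal: 5p + 1 = −6p + 10 ⇒ 11p = 9 ⇒ p = 9/11, and the value is (5)·(9/11) + 1 = 56/11.
For the receiver: with q = P(Forehand), equating Wide's and Body's payoffs gives 2q + 4 = −9q + 10 ⇒ q = 6/11.

56/11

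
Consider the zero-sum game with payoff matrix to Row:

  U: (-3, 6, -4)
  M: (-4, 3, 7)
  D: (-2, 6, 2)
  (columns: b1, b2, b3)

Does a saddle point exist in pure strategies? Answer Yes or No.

Row minima: U → -4, M → -4, D → -2; maximin = -2.
Column maxima: b1 → -2, b2 → 6, b3 → 7; minimax = -2.
maximin = minimax = -2, so a saddle point exists.

Yes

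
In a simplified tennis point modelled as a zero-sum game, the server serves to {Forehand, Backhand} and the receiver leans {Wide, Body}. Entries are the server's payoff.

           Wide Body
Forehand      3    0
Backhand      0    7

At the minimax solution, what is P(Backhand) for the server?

Row minima: Forehand → 0, Backhand → 0; maximin = 0.
Column maxima: Wide → 3, Body → 7; minimax = 3.
0 ≠ 3, so there is no saddle point; optimal play is mixed.
Let the server play Forehand with probability p. Expected payoff against Wide: 3p + 0(1−p) = 3p; against Body: 0p + 7(1−p) = −7p + 7.
Setting these equal: 3p = −7p + 7 ⇒ 10p = 7 ⇒ p = 7/10, and the value is (3)·(7/10) = 21/10.
For the receiver: with q = P(Wide), equating Forehand's and Backhand's payoffs gives 3q = −7q + 7 ⇒ q = 7/10.

3/10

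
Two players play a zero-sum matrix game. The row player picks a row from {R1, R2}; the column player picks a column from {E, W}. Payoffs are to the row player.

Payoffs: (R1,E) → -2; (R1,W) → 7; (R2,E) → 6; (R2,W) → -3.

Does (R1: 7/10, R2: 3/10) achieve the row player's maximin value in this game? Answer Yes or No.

No

Against E this mix gives (7/10)·(-2) + (3/10)·6 = 2/5.
Against W this mix gives (7/10)·7 + (3/10)·(-3) = 4.
The column player will play E, holding the row player to 2/5. Shifting weight toward the row that does better against E would raise this floor (the equalizing mix achieves 2 against both E and W), so the proposed strategy is not optimal.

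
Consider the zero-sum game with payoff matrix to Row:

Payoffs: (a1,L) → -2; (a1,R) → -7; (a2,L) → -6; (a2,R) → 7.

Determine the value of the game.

Row minima: a1 → -7, a2 → -6; maximin = -6.
Column maxima: L → -2, R → 7; minimax = -2.
-6 ≠ -2, so there is no saddle point; optimal play is mixed.
Let Row play a1 with probability p. Expected payoff against L: (-2)p + (-6)(1−p) = 4p − 6; against R: (-7)p + 7(1−p) = −14p + 7.
Setting these equal: 4p − 6 = −14p + 7 ⇒ 18p = 13 ⇒ p = 13/18, and the value is (4)·(13/18) − 6 = -28/9.
For Column: with q = P(L), equating a1's and a2's payoffs gives 5q − 7 = −13q + 7 ⇒ q = 7/9.

-28/9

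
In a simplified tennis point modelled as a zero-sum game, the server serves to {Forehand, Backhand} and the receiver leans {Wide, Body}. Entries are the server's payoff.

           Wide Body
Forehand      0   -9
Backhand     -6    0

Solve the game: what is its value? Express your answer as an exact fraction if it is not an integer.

-18/5

Row minima: Forehand → -9, Backhand → -6; maximin = -6.
Column maxima: Wide → 0, Body → 0; minimax = 0.
-6 ≠ 0, so there is no saddle point; optimal play is mixed.
Let the server play Forehand with probability p. Expected payoff against Wide: 0p + (-6)(1−p) = 6p − 6; against Body: (-9)p + 0(1−p) = −9p.
Setting these equal: 6p − 6 = −9p ⇒ 15p = 6 ⇒ p = 2/5, and the value is (6)·(2/5) − 6 = -18/5.
For the receiver: with q = P(Wide), equating Forehand's and Backhand's payoffs gives 9q − 9 = −6q ⇒ q = 3/5.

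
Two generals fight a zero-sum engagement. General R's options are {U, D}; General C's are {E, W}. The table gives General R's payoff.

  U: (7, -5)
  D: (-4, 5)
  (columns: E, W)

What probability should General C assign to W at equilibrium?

Row minima: U → -5, D → -4; maximin = -4.
Column maxima: E → 7, W → 5; minimax = 5.
-4 ≠ 5, so there is no saddle point; optimal play is mixed.
Let General R play U with probability p. Expected payoff against E: 7p + (-4)(1−p) = 11p − 4; against W: (-5)p + 5(1−p) = −10p + 5.
Setting these equal: 11p − 4 = −10p + 5 ⇒ 21p = 9 ⇒ p = 3/7, and the value is (11)·(3/7) − 4 = 5/7.
For General C: with q = P(E), equating U's and D's payoffs gives 12q − 5 = −9q + 5 ⇒ q = 10/21.

11/21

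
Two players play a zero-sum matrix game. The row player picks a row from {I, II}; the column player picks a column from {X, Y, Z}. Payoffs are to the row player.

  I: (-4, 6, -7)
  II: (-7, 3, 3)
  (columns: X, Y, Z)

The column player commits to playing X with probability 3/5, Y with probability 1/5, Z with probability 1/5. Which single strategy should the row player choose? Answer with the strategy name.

Expected payoff of I: (3/5)·(-4) + (1/5)·6 + (1/5)·(-7) = -13/5.
Expected payoff of II: (3/5)·(-7) + (1/5)·3 + (1/5)·3 = -3.
The largest is -13/5, so the row player's best response is I.

I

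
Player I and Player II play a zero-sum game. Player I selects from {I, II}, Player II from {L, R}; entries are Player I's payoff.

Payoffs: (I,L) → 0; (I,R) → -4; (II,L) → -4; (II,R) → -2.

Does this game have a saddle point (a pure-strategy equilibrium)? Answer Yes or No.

No

Row minima: I → -4, II → -4; maximin = -4.
Column maxima: L → 0, R → -2; minimax = -2.
-4 ≠ -2, so no pure-strategy equilibrium exists.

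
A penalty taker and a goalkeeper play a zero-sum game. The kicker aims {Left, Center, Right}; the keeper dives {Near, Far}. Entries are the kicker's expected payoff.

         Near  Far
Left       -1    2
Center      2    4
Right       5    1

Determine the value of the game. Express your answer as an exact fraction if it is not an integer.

Row minima: Left → -1, Center → 2, Right → 1; maximin = 2.
Column maxima: Near → 5, Far → 4; minimax = 4.
2 ≠ 4, so there is no saddle point; optimal play is mixed.
Left is strictly dominated by Center, so the kicker never plays it.
On the remaining 2×2 (Center, Right vs Near, Far):
Let the kicker play Center with probability p. Expected payoff against Near: 2p + 5(1−p) = −3p + 5; against Far: 4p + 1(1−p) = 3p + 1.
Setting these equal: −3p + 5 = 3p + 1 ⇒ −6p = -4 ⇒ p = 2/3, and the value is (-3)·(2/3) + 5 = 3.
For the keeper: with q = P(Near), equating Center's and Right's payoffs gives −2q + 4 = 4q + 1 ⇒ q = 1/2.

3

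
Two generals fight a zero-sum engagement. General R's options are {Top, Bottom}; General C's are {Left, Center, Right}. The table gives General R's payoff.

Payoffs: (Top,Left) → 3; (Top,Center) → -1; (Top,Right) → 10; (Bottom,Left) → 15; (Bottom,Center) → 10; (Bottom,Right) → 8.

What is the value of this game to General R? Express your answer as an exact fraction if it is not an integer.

Row minima: Top → -1, Bottom → 8; maximin = 8.
Column maxima: Left → 15, Center → 10, Right → 10; minimax = 10.
8 ≠ 10, so there is no saddle point; optimal play is mixed.
Left is strictly dominated by Center (it gives General R strictly more in every row), so General C never plays it.
On the remaining 2×2 (Top, Bottom vs Center, Right):
Let General R play Top with probability p. Expected payoff against Center: (-1)p + 10(1−p) = −11p + 10; against Right: 10p + 8(1−p) = 2p + 8.
Setting these equal: −11p + 10 = 2p + 8 ⇒ −13p = -2 ⇒ p = 2/13, and the value is (-11)·(2/13) + 10 = 108/13.
For General C: with q = P(Center), equating Top's and Bottom's payoffs gives −11q + 10 = 2q + 8 ⇒ q = 2/13.

108/13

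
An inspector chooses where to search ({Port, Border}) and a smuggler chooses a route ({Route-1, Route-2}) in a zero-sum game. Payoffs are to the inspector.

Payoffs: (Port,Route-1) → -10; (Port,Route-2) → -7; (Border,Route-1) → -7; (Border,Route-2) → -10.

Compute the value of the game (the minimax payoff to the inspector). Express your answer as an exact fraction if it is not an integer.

Row minima: Port → -10, Border → -10; maximin = -10.
Column maxima: Route-1 → -7, Route-2 → -7; minimax = -7.
-10 ≠ -7, so there is no saddle point; optimal play is mixed.
Let the inspector play Port with probability p. Expected payoff against Route-1: (-10)p + (-7)(1−p) = −3p − 7; against Route-2: (-7)p + (-10)(1−p) = 3p − 10.
Setting these equal: −3p − 7 = 3p − 10 ⇒ −6p = -3 ⇒ p = 1/2, and the value is (-3)·(1/2) − 7 = -17/2.
For the smuggler: with q = P(Route-1), equating Port's and Border's payoffs gives −3q − 7 = 3q − 10 ⇒ q = 1/2.

-17/2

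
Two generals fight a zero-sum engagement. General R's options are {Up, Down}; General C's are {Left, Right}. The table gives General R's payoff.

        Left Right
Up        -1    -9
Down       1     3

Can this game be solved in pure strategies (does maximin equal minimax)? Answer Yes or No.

Yes

Row minima: Up → -9, Down → 1; maximin = 1.
Column maxima: Left → 1, Right → 3; minimax = 1.
maximin = minimax = 1, so a saddle point exists.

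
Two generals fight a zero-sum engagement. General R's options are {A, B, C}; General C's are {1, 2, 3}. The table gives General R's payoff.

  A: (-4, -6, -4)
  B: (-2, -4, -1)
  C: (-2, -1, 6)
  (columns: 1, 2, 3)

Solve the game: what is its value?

-2

Row minima: A → -6, B → -4, C → -2; maximin = -2.
Column maxima: 1 → -2, 2 → -1, 3 → 6; minimax = -2.
Since maximin = minimax = -2, there is a saddle point and the value is -2.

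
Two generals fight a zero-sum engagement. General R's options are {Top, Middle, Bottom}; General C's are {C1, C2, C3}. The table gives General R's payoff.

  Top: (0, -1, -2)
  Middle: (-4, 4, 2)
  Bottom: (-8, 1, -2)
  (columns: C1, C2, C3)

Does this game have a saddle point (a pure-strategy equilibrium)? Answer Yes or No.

No

Row minima: Top → -2, Middle → -4, Bottom → -8; maximin = -2.
Column maxima: C1 → 0, C2 → 4, C3 → 2; minimax = 0.
-2 ≠ 0, so no pure-strategy equilibrium exists.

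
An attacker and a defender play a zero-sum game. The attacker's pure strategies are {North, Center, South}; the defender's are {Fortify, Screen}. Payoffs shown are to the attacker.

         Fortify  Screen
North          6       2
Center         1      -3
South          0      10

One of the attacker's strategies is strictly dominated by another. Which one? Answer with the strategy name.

Center

North gives a strictly higher payoff than Center against every column: 6 > 1, 2 > -3.
So Center is strictly dominated and the attacker never plays it.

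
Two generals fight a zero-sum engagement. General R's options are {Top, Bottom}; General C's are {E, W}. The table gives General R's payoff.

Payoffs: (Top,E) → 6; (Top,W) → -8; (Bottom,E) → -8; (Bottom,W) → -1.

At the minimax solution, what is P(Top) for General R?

1/3

Row minima: Top → -8, Bottom → -8; maximin = -8.
Column maxima: E → 6, W → -1; minimax = -1.
-8 ≠ -1, so there is no saddle point; optimal play is mixed.
Let General R play Top with probability p. Expected payoff against E: 6p + (-8)(1−p) = 14p − 8; against W: (-8)p + (-1)(1−p) = −7p − 1.
Setting these equal: 14p − 8 = −7p − 1 ⇒ 21p = 7 ⇒ p = 1/3, and the value is (14)·(1/3) − 8 = -10/3.
For General C: with q = P(E), equating Top's and Bottom's payoffs gives 14q − 8 = −7q − 1 ⇒ q = 1/3.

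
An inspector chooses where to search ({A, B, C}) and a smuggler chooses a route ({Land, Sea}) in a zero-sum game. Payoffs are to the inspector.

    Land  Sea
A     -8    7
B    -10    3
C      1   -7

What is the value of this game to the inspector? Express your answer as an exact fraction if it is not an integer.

-49/23

Row minima: A → -8, B → -10, C → -7; maximin = -7.
Column maxima: Land → 1, Sea → 7; minimax = 1.
-7 ≠ 1, so there is no saddle point; optimal play is mixed.
B is strictly dominated by A, so the inspector never plays it.
On the remaining 2×2 (A, C vs Land, Sea):
Let the inspector play A with probability p. Expected payoff against Land: (-8)p + 1(1−p) = −9p + 1; against Sea: 7p + (-7)(1−p) = 14p − 7.
Setting these equal: −9p + 1 = 14p − 7 ⇒ −23p = -8 ⇒ p = 8/23, and the value is (-9)·(8/23) + 1 = -49/23.
For the smuggler: with q = P(Land), equating A's and C's payoffs gives −15q + 7 = 8q − 7 ⇒ q = 14/23.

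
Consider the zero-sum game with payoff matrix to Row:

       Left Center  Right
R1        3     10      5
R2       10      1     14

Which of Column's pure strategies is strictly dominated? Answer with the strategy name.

Left holds Row's payoff strictly below Right in every row: 3 < 5, 10 < 14.
So Right is strictly dominated for Column.

Right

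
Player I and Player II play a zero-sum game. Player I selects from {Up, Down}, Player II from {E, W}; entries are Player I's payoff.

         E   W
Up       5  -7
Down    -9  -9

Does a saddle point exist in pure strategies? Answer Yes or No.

Row minima: Up → -7, Down → -9; maximin = -7.
Column maxima: E → 5, W → -7; minimax = -7.
maximin = minimax = -7, so a saddle point exists.

Yes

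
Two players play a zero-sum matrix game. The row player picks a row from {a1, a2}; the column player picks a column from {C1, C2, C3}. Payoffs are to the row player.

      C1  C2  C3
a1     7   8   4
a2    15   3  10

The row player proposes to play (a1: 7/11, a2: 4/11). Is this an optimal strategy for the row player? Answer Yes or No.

Against C1 this mix gives (7/11)·7 + (4/11)·15 = 109/11.
Against C2 this mix gives (7/11)·8 + (4/11)·3 = 68/11.
Against C3 this mix gives (7/11)·4 + (4/11)·10 = 68/11.
All of the column player's active replies (C2, C3) yield 68/11, and no column does worse for the row player. The mix makes the column player indifferent and guarantees 68/11, so it is optimal.

Yes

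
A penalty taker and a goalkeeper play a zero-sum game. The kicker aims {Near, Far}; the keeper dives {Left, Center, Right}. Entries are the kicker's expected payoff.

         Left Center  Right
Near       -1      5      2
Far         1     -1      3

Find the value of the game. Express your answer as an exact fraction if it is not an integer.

1/2

Row minima: Near → -1, Far → -1; maximin = -1.
Column maxima: Left → 1, Center → 5, Right → 3; minimax = 1.
-1 ≠ 1, so there is no saddle point; optimal play is mixed.
Right is strictly dominated by Left (it gives the kicker strictly more in every row), so the keeper never plays it.
On the remaining 2×2 (Near, Far vs Left, Center):
Let the kicker play Near with probability p. Expected payoff against Left: (-1)p + 1(1−p) = −2p + 1; against Center: 5p + (-1)(1−p) = 6p − 1.
Setting these equal: −2p + 1 = 6p − 1 ⇒ −8p = -2 ⇒ p = 1/4, and the value is (-2)·(1/4) + 1 = 1/2.
For the keeper: with q = P(Left), equating Near's and Far's payoffs gives −6q + 5 = 2q − 1 ⇒ q = 3/4.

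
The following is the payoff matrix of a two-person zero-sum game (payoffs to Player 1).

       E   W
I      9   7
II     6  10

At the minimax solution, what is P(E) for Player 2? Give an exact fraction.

1/2

Row minima: I → 7, II → 6; maximin = 7.
Column maxima: E → 9, W → 10; minimax = 9.
7 ≠ 9, so there is no saddle point; optimal play is mixed.
Let Player 1 play I with probability p. Expected payoff against E: 9p + 6(1−p) = 3p + 6; against W: 7p + 10(1−p) = −3p + 10.
Setting these equal: 3p + 6 = −3p + 10 ⇒ 6p = 4 ⇒ p = 2/3, and the value is (3)·(2/3) + 6 = 8.
For Player 2: with q = P(E), equating I's and II's payoffs gives 2q + 7 = −4q + 10 ⇒ q = 1/2.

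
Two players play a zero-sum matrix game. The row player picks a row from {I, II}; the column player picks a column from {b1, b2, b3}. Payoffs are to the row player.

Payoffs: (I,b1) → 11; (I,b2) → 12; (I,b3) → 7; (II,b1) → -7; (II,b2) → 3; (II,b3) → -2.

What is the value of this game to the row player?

7

Row minima: I → 7, II → -7; maximin = 7.
Column maxima: b1 → 11, b2 → 12, b3 → 7; minimax = 7.
Since maximin = minimax = 7, there is a saddle point and the value is 7.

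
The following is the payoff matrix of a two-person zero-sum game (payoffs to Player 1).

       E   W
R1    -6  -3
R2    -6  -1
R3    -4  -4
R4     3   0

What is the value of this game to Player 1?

0

Row minima: R1 → -6, R2 → -6, R3 → -4, R4 → 0; maximin = 0.
Column maxima: E → 3, W → 0; minimax = 0.
Since maximin = minimax = 0, there is a saddle point and the value is 0.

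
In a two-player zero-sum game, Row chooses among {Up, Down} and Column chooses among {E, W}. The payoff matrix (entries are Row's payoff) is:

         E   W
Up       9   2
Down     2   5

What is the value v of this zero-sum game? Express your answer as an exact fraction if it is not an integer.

Row minima: Up → 2, Down → 2; maximin = 2.
Column maxima: E → 9, W → 5; minimax = 5.
2 ≠ 5, so there is no saddle point; optimal play is mixed.
Let Row play Up with probability p. Expected payoff against E: 9p + 2(1−p) = 7p + 2; against W: 2p + 5(1−p) = −3p + 5.
Setting these equal: 7p + 2 = −3p + 5 ⇒ 10p = 3 ⇒ p = 3/10, and the value is (7)·(3/10) + 2 = 41/10.
For Column: with q = P(E), equating Up's and Down's payoffs gives 7q + 2 = −3q + 5 ⇒ q = 3/10.

41/10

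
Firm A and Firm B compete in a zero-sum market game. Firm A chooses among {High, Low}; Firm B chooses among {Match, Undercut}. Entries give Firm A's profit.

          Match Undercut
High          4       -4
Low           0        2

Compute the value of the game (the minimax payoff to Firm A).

4/5

Row minima: High → -4, Low → 0; maximin = 0.
Column maxima: Match → 4, Undercut → 2; minimax = 2.
0 ≠ 2, so there is no saddle point; optimal play is mixed.
Let Firm A play High with probability p. Expected payoff against Match: 4p + 0(1−p) = 4p; against Undercut: (-4)p + 2(1−p) = −6p + 2.
Setting these equal: 4p = −6p + 2 ⇒ 10p = 2 ⇒ p = 1/5, and the value is (4)·(1/5) = 4/5.
For Firm B: with q = P(Match), equating High's and Low's payoffs gives 8q − 4 = −2q + 2 ⇒ q = 3/5.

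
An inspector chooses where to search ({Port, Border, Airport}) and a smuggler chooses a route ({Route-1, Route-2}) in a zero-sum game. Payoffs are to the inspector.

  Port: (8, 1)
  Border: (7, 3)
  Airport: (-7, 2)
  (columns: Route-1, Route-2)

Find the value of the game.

3

Row minima: Port → 1, Border → 3, Airport → -7; maximin = 3.
Column maxima: Route-1 → 8, Route-2 → 3; minimax = 3.
Since maximin = minimax = 3, there is a saddle point and the value is 3.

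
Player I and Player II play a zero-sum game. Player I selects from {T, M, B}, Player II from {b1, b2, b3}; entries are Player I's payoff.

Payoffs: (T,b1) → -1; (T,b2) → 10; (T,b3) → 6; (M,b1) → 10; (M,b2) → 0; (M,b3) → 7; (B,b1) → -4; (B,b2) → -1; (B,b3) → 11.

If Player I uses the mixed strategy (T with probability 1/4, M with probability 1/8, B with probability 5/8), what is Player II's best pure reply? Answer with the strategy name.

If Player II plays b1, Player I's expected payoff is (1/4)·(-1) + (1/8)·10 + (5/8)·(-4) = -3/2.
If Player II plays b2, Player I's expected payoff is (1/4)·10 + (1/8)·0 + (5/8)·(-1) = 15/8.
If Player II plays b3, Player I's expected payoff is (1/4)·6 + (1/8)·7 + (5/8)·11 = 37/4.
Player II minimizes Player I's payoff; the smallest is -3/2, so the best response is b1.

b1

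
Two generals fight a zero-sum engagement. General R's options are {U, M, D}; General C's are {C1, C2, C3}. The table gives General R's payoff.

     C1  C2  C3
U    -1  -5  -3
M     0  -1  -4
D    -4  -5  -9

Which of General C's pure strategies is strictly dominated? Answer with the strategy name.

C1

C2 holds General R's payoff strictly below C1 in every row: -5 < -1, -1 < 0, -5 < -4.
So C1 is strictly dominated for General C.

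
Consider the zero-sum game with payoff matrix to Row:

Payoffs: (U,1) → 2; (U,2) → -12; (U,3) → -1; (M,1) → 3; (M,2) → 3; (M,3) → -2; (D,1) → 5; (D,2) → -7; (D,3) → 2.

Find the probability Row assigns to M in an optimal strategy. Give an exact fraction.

9/14

Row minima: U → -12, M → -2, D → -7; maximin = -2.
Column maxima: 1 → 5, 2 → 3, 3 → 2; minimax = 2.
-2 ≠ 2, so there is no saddle point; optimal play is mixed.
U is strictly dominated by D, so Row never plays it.
1 is strictly dominated by 3 (it gives Row strictly more in every row), so Column never plays it.
On the remaining 2×2 (M, D vs 2, 3):
Let Row play M with probability p. Expected payoff against 2: 3p + (-7)(1−p) = 10p − 7; against 3: (-2)p + 2(1−p) = −4p + 2.
Setting these equal: 10p − 7 = −4p + 2 ⇒ 14p = 9 ⇒ p = 9/14, and the value is (10)·(9/14) − 7 = -4/7.
For Column: with q = P(2), equating M's and D's payoffs gives 5q − 2 = −9q + 2 ⇒ q = 2/7.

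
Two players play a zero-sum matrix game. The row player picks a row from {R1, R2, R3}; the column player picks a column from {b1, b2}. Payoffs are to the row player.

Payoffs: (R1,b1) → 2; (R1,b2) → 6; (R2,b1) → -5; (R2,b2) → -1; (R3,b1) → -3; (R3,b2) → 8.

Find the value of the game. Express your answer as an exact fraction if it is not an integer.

Row minima: R1 → 2, R2 → -5, R3 → -3; maximin = 2.
Column maxima: b1 → 2, b2 → 8; minimax = 2.
Since maximin = minimax = 2, there is a saddle point and the value is 2.

2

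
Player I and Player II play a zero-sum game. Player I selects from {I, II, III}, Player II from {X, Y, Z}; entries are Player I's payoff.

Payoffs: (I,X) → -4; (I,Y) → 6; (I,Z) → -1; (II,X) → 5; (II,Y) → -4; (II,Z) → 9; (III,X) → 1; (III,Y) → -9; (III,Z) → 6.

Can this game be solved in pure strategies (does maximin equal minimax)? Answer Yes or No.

No

Row minima: I → -4, II → -4, III → -9; maximin = -4.
Column maxima: X → 5, Y → 6, Z → 9; minimax = 5.
-4 ≠ 5, so no pure-strategy equilibrium exists.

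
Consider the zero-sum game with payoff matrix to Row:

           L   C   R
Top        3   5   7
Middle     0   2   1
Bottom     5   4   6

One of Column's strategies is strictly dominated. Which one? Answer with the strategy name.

R

L holds Row's payoff strictly below R in every row: 3 < 7, 0 < 1, 5 < 6.
So R is strictly dominated for Column.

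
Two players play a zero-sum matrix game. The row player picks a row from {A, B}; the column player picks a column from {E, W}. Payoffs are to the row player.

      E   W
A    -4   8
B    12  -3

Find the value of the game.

28/9

Row minima: A → -4, B → -3; maximin = -3.
Column maxima: E → 12, W → 8; minimax = 8.
-3 ≠ 8, so there is no saddle point; optimal play is mixed.
Let the row player play A with probability p. Expected payoff against E: (-4)p + 12(1−p) = −16p + 12; against W: 8p + (-3)(1−p) = 11p − 3.
Setting these equal: −16p + 12 = 11p − 3 ⇒ −27p = -15 ⇒ p = 5/9, and the value is (-16)·(5/9) + 12 = 28/9.
For the column player: with q = P(E), equating A's and B's payoffs gives −12q + 8 = 15q − 3 ⇒ q = 11/27.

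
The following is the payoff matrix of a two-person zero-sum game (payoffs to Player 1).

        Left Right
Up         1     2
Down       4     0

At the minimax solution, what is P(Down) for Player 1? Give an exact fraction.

Row minima: Up → 1, Down → 0; maximin = 1.
Column maxima: Left → 4, Right → 2; minimax = 2.
1 ≠ 2, so there is no saddle point; optimal play is mixed.
Let Player 1 play Up with probability p. Expected payoff against Left: 1p + 4(1−p) = −3p + 4; against Right: 2p + 0(1−p) = 2p.
Setting these equal: −3p + 4 = 2p ⇒ −5p = -4 ⇒ p = 4/5, and the value is (-3)·(4/5) + 4 = 8/5.
For Player 2: with q = P(Left), equating Up's and Down's payoffs gives −q + 2 = 4q ⇒ q = 2/5.

1/5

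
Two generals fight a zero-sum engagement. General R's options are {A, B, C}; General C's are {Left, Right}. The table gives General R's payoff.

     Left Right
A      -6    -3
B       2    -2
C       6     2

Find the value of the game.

Row minima: A → -6, B → -2, C → 2; maximin = 2.
Column maxima: Left → 6, Right → 2; minimax = 2.
Since maximin = minimax = 2, there is a saddle point and the value is 2.

2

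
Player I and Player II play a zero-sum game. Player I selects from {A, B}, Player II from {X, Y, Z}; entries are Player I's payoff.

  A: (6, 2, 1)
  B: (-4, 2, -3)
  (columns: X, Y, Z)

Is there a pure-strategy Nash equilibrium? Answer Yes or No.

Row minima: A → 1, B → -4; maximin = 1.
Column maxima: X → 6, Y → 2, Z → 1; minimax = 1.
maximin = minimax = 1, so a saddle point exists.

Yes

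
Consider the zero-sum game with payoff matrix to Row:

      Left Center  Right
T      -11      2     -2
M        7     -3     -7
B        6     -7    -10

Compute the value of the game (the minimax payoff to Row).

-91/23

Row minima: T → -11, M → -7, B → -10; maximin = -7.
Column maxima: Left → 7, Center → 2, Right → -2; minimax = -2.
-7 ≠ -2, so there is no saddle point; optimal play is mixed.
B is strictly dominated by M, so Row never plays it.
Center is strictly dominated by Right (it gives Row strictly more in every row), so Column never plays it.
On the remaining 2×2 (T, M vs Left, Right):
Let Row play T with probability p. Expected payoff against Left: (-11)p + 7(1−p) = −18p + 7; against Right: (-2)p + (-7)(1−p) = 5p − 7.
Setting these equal: −18p + 7 = 5p − 7 ⇒ −23p = -14 ⇒ p = 14/23, and the value is (-18)·(14/23) + 7 = -91/23.
For Column: with q = P(Left), equating T's and M's payoffs gives −9q − 2 = 14q − 7 ⇒ q = 5/23.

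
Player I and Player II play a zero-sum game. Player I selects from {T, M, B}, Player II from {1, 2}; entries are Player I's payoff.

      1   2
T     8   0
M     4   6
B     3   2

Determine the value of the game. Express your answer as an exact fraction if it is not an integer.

24/5

Row minima: T → 0, M → 4, B → 2; maximin = 4.
Column maxima: 1 → 8, 2 → 6; minimax = 6.
4 ≠ 6, so there is no saddle point; optimal play is mixed.
B is strictly dominated by M, so Player I never plays it.
On the remaining 2×2 (T, M vs 1, 2):
Let Player I play T with probability p. Expected payoff against 1: 8p + 4(1−p) = 4p + 4; against 2: 0p + 6(1−p) = −6p + 6.
Setting these equal: 4p + 4 = −6p + 6 ⇒ 10p = 2 ⇒ p = 1/5, and the value is (4)·(1/5) + 4 = 24/5.
For Player II: with q = P(1), equating T's and M's payoffs gives 8q = −2q + 6 ⇒ q = 3/5.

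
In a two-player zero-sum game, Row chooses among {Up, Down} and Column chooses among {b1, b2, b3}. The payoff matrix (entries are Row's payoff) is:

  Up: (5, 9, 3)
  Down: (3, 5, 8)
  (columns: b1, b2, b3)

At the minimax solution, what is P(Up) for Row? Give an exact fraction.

Row minima: Up → 3, Down → 3; maximin = 3.
Column maxima: b1 → 5, b2 → 9, b3 → 8; minimax = 5.
3 ≠ 5, so there is no saddle point; optimal play is mixed.
b2 is strictly dominated by b1 (it gives Row strictly more in every row), so Column never plays it.
On the remaining 2×2 (Up, Down vs b1, b3):
Let Row play Up with probability p. Expected payoff against b1: 5p + 3(1−p) = 2p + 3; against b3: 3p + 8(1−p) = −5p + 8.
Setting these equal: 2p + 3 = −5p + 8 ⇒ 7p = 5 ⇒ p = 5/7, and the value is (2)·(5/7) + 3 = 31/7.
For Column: with q = P(b1), equating Up's and Down's payoffs gives 2q + 3 = −5q + 8 ⇒ q = 5/7.

5/7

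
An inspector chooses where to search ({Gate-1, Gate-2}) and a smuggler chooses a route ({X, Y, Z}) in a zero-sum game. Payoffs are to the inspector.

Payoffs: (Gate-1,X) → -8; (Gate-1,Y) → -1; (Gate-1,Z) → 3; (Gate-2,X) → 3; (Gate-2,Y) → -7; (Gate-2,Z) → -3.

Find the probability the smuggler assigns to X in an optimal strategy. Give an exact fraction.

Row minima: Gate-1 → -8, Gate-2 → -7; maximin = -7.
Column maxima: X → 3, Y → -1, Z → 3; minimax = -1.
-7 ≠ -1, so there is no saddle point; optimal play is mixed.
Z is strictly dominated by Y (it gives the inspector strictly more in every row), so the smuggler never plays it.
On the remaining 2×2 (Gate-1, Gate-2 vs X, Y):
Let the inspector play Gate-1 with probability p. Expected payoff against X: (-8)p + 3(1−p) = −11p + 3; against Y: (-1)p + (-7)(1−p) = 6p − 7.
Setting these equal: −11p + 3 = 6p − 7 ⇒ −17p = -10 ⇒ p = 10/17, and the value is (-11)·(10/17) + 3 = -59/17.
For the smuggler: with q = P(X), equating Gate-1's and Gate-2's payoffs gives −7q − 1 = 10q − 7 ⇒ q = 6/17.

6/17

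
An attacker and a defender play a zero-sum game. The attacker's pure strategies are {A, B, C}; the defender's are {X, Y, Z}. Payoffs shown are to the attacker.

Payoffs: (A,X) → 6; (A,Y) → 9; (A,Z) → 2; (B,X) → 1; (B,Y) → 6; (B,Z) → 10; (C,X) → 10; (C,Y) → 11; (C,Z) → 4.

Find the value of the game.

Row minima: A → 2, B → 1, C → 4; maximin = 4.
Column maxima: X → 10, Y → 11, Z → 10; minimax = 10.
4 ≠ 10, so there is no saddle point; optimal play is mixed.
A is strictly dominated by C, so the attacker never plays it.
Y is strictly dominated by X (it gives the attacker strictly more in every row), so the defender never plays it.
On the remaining 2×2 (B, C vs X, Z):
Let the attacker play B with probability p. Expected payoff against X: 1p + 10(1−p) = −9p + 10; against Z: 10p + 4(1−p) = 6p + 4.
Setting these equal: −9p + 10 = 6p + 4 ⇒ −15p = -6 ⇒ p = 2/5, and the value is (-9)·(2/5) + 10 = 32/5.
For the defender: with q = P(X), equating B's and C's payoffs gives −9q + 10 = 6q + 4 ⇒ q = 2/5.

32/5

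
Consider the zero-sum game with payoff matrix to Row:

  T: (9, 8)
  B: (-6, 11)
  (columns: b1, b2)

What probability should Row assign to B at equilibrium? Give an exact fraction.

1/18

Row minima: T → 8, B → -6; maximin = 8.
Column maxima: b1 → 9, b2 → 11; minimax = 9.
8 ≠ 9, so there is no saddle point; optimal play is mixed.
Let Row play T with probability p. Expected payoff against b1: 9p + (-6)(1−p) = 15p − 6; against b2: 8p + 11(1−p) = −3p + 11.
Setting these equal: 15p − 6 = −3p + 11 ⇒ 18p = 17 ⇒ p = 17/18, and the value is (15)·(17/18) − 6 = 49/6.
For Column: with q = P(b1), equating T's and B's payoffs gives q + 8 = −17q + 11 ⇒ q = 1/6.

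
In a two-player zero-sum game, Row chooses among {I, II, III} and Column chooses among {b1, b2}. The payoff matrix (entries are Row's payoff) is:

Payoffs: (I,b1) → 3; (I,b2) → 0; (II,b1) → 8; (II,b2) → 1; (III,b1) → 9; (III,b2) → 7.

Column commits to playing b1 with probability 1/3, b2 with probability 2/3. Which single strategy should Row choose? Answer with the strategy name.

Expected payoff of I: (1/3)·3 + (2/3)·0 = 1.
Expected payoff of II: (1/3)·8 + (2/3)·1 = 10/3.
Expected payoff of III: (1/3)·9 + (2/3)·7 = 23/3.
The largest is 23/3, so Row's best response is III.

III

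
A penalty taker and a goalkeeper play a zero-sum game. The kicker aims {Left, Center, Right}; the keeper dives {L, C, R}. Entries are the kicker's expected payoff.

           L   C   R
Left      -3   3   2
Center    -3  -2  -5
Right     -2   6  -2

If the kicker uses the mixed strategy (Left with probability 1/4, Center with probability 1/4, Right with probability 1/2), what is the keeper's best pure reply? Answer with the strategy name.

L

If the keeper plays L, the kicker's expected payoff is (1/4)·(-3) + (1/4)·(-3) + (1/2)·(-2) = -5/2.
If the keeper plays C, the kicker's expected payoff is (1/4)·3 + (1/4)·(-2) + (1/2)·6 = 13/4.
If the keeper plays R, the kicker's expected payoff is (1/4)·2 + (1/4)·(-5) + (1/2)·(-2) = -7/4.
The keeper minimizes the kicker's payoff; the smallest is -5/2, so the best response is L.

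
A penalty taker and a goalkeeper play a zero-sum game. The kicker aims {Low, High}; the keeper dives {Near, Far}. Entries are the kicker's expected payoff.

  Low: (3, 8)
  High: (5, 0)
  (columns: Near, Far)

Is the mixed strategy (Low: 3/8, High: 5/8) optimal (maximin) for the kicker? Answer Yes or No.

Against Near this mix gives (3/8)·3 + (5/8)·5 = 17/4.
Against Far this mix gives (3/8)·8 + (5/8)·0 = 3.
The keeper will play Far, holding the kicker to 3. Shifting weight toward the row that does better against Far would raise this floor (the equalizing mix achieves 4 against both Far and Near), so the proposed strategy is not optimal.

No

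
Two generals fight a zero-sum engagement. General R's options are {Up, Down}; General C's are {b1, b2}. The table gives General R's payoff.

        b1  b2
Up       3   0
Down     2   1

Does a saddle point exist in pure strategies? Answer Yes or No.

Yes

Row minima: Up → 0, Down → 1; maximin = 1.
Column maxima: b1 → 3, b2 → 1; minimax = 1.
maximin = minimax = 1, so a saddle point exists.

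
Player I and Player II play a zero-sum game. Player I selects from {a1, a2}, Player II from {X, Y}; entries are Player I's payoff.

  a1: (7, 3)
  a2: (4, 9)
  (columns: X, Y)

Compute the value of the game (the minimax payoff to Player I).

17/3

Row minima: a1 → 3, a2 → 4; maximin = 4.
Column maxima: X → 7, Y → 9; minimax = 7.
4 ≠ 7, so there is no saddle point; optimal play is mixed.
Let Player I play a1 with probability p. Expected payoff against X: 7p + 4(1−p) = 3p + 4; against Y: 3p + 9(1−p) = −6p + 9.
Setting these equal: 3p + 4 = −6p + 9 ⇒ 9p = 5 ⇒ p = 5/9, and the value is (3)·(5/9) + 4 = 17/3.
For Player II: with q = P(X), equating a1's and a2's payoffs gives 4q + 3 = −5q + 9 ⇒ q = 2/3.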